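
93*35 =3255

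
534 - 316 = 218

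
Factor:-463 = -463^1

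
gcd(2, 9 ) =1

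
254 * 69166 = 17568164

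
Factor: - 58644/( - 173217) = 108/319 = 2^2 * 3^3*11^( - 1)*29^( - 1)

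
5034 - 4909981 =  - 4904947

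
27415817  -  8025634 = 19390183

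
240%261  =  240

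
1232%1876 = 1232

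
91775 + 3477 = 95252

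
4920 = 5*984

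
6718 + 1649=8367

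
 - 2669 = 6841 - 9510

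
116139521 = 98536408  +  17603113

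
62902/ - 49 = -1284 + 2/7 = - 1283.71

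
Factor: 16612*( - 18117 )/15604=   -  75239901/3901=- 3^3*11^1*47^( - 1)*61^1 * 83^( - 1)*4153^1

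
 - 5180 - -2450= -2730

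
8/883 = 8/883 = 0.01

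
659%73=2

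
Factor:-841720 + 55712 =- 786008 = - 2^3*98251^1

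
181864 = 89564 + 92300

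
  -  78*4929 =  - 384462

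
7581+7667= 15248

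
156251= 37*4223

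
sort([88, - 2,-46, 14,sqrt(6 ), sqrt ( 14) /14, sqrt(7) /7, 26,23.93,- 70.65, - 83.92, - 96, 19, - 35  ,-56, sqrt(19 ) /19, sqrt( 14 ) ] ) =[ - 96, - 83.92, - 70.65, - 56, - 46, - 35, - 2,  sqrt(19)/19, sqrt(14)/14,sqrt( 7)/7,  sqrt(6),sqrt(14), 14, 19,23.93,  26, 88 ]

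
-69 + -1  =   - 70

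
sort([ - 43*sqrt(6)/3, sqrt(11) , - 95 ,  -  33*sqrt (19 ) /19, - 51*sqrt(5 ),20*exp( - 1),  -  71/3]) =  [ - 51*sqrt( 5), - 95, - 43*sqrt( 6 ) /3, - 71/3, - 33*sqrt(19)/19,sqrt( 11),20*exp(-1)] 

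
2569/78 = 2569/78 = 32.94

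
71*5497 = 390287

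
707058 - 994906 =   -  287848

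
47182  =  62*761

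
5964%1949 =117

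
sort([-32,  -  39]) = [- 39, - 32]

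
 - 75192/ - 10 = 37596/5 = 7519.20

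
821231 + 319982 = 1141213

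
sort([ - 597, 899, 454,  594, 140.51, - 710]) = [ - 710,-597,140.51, 454, 594, 899] 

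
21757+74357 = 96114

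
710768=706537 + 4231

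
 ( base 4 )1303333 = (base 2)1110011111111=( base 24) cl7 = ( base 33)6qv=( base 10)7423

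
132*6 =792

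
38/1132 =19/566 = 0.03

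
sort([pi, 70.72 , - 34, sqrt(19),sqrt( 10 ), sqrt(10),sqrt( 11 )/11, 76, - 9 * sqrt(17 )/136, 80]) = [-34,-9 * sqrt( 17)/136, sqrt( 11 )/11,  pi,sqrt(10 ),sqrt ( 10), sqrt( 19 ), 70.72,76,  80]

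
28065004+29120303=57185307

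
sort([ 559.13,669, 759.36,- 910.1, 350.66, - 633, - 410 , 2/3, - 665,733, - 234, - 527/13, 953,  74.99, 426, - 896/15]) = [ - 910.1 , - 665,-633 , - 410, - 234, - 896/15, - 527/13,2/3,  74.99, 350.66,426, 559.13, 669,733,759.36, 953]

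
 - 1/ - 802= 1/802 = 0.00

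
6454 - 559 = 5895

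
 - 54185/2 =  - 54185/2=   - 27092.50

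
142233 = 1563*91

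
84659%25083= 9410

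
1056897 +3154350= 4211247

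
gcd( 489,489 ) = 489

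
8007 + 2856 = 10863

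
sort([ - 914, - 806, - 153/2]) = [ - 914, - 806, - 153/2 ]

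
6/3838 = 3/1919 =0.00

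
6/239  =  6/239 = 0.03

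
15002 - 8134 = 6868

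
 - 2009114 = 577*(-3482)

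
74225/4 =74225/4= 18556.25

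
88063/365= 241 + 98/365 = 241.27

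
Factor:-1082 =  - 2^1*541^1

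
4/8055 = 4/8055 = 0.00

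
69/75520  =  69/75520 = 0.00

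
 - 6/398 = -3/199 = - 0.02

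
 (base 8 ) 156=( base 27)42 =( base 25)4A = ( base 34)38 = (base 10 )110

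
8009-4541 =3468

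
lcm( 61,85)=5185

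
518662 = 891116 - 372454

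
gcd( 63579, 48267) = 3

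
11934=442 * 27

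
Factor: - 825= - 3^1*5^2 * 11^1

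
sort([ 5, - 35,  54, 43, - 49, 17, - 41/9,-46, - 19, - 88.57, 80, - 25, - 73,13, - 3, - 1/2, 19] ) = [ - 88.57,  -  73, - 49 ,  -  46, - 35, - 25 ,-19,-41/9, - 3,  -  1/2, 5,13,  17,19, 43,54, 80]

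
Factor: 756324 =2^2*3^3*47^1*149^1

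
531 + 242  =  773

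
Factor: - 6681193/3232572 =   -  2^( - 2)*3^ (-1) * 7^(-1)*29^( - 1)*1327^( - 1)*6681193^1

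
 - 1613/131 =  - 13 + 90/131 = - 12.31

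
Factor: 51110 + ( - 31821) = 19289^1 = 19289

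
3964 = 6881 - 2917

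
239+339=578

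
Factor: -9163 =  - 7^2*11^1*17^1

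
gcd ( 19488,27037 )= 1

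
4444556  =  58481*76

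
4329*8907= 38558403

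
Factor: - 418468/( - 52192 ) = 2^( - 3)*7^( - 1)*449^1  =  449/56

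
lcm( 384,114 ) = 7296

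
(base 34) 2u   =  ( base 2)1100010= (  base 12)82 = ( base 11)8a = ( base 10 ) 98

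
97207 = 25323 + 71884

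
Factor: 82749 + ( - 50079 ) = 32670 = 2^1*3^3 * 5^1*11^2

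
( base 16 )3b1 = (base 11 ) 78a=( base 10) 945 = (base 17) 34A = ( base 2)1110110001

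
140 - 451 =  - 311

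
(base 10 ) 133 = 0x85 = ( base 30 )4D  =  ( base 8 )205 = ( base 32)45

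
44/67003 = 44/67003 = 0.00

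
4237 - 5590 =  - 1353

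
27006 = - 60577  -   - 87583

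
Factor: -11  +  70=59^1 =59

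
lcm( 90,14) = 630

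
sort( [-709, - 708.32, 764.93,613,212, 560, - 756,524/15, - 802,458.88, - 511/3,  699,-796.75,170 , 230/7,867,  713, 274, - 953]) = [-953, - 802, - 796.75,-756,  -  709, - 708.32,-511/3, 230/7, 524/15,170,212,274,458.88,560,613 , 699,713,764.93,867 ]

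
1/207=1/207 = 0.00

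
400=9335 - 8935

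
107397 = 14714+92683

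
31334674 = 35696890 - 4362216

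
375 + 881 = 1256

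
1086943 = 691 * 1573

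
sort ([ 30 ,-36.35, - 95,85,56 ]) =[ - 95,- 36.35,30, 56,85] 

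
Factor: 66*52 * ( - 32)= - 2^8*3^1*11^1*13^1=- 109824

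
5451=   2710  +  2741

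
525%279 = 246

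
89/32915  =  89/32915 = 0.00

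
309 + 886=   1195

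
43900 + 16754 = 60654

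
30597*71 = 2172387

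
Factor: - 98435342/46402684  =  -49217671/23201342 = - 2^(-1 ) * 23^(-1 )*41^1 *43^1 * 27917^1 * 504377^( - 1)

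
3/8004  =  1/2668 = 0.00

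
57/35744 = 57/35744 =0.00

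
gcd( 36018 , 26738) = 58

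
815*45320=36935800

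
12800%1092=788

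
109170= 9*12130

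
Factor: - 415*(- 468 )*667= 2^2 * 3^2*5^1*13^1*23^1*29^1*83^1 = 129544740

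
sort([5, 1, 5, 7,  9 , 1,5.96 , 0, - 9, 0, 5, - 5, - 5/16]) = [ -9, - 5,  -  5/16,0,0, 1, 1, 5, 5,5, 5.96, 7,  9]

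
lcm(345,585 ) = 13455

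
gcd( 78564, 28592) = 4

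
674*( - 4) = - 2696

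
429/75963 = 143/25321  =  0.01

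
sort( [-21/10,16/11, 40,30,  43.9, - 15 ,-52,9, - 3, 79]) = [ - 52, - 15,-3,-21/10, 16/11 , 9,30,40,43.9,  79 ]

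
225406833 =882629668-657222835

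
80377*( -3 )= - 241131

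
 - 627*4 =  - 2508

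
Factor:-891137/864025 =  - 5^ ( - 2 ) * 13^2*17^( - 1)*19^( - 1 ) * 107^(-1)*5273^1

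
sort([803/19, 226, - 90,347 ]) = [ - 90,803/19,226,347]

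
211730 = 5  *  42346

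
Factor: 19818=2^1  *  3^3 * 367^1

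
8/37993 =8/37993=0.00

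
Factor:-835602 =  - 2^1 * 3^1*139267^1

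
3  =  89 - 86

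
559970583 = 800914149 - 240943566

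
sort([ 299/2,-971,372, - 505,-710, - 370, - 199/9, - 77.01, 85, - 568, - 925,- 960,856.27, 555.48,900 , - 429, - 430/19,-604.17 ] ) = [ - 971, - 960, - 925, - 710, - 604.17, - 568, - 505,-429, - 370  , - 77.01, - 430/19, - 199/9,85,299/2, 372, 555.48,856.27, 900]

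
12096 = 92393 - 80297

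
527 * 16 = 8432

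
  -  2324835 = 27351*( - 85)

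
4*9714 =38856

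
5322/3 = 1774 = 1774.00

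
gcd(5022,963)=9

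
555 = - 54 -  - 609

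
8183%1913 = 531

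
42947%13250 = 3197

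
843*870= 733410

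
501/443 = 501/443 = 1.13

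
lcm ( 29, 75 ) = 2175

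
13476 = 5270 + 8206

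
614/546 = 1 + 34/273 =1.12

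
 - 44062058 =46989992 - 91052050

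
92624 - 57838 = 34786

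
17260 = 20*863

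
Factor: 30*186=2^2*3^2*5^1 * 31^1 = 5580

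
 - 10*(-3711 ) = 37110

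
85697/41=2090 + 7/41 = 2090.17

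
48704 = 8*6088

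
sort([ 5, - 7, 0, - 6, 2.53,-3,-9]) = [  -  9,-7, - 6, - 3,0, 2.53,5] 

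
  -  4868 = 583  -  5451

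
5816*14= 81424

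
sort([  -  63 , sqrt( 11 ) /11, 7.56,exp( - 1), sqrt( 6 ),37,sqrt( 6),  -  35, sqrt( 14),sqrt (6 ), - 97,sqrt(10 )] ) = [ - 97, - 63,-35, sqrt ( 11) /11, exp( -1), sqrt(6 ) , sqrt(6),sqrt( 6 ), sqrt ( 10), sqrt ( 14), 7.56, 37 ] 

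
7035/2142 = 3 +29/102 = 3.28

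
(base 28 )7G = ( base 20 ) AC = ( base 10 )212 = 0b11010100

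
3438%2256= 1182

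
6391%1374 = 895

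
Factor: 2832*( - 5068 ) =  - 2^6*3^1*7^1*59^1  *181^1 = -14352576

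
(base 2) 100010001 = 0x111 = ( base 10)273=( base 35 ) 7S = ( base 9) 333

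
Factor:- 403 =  - 13^1*31^1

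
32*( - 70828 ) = - 2266496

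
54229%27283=26946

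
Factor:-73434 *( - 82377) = 2^1*3^7*113^1 * 12239^1 = 6049272618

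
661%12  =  1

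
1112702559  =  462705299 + 649997260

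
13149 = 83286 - 70137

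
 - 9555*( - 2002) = 19129110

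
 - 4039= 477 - 4516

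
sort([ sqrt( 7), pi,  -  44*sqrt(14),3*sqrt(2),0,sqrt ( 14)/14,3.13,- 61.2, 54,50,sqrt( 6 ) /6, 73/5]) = [ - 44*sqrt( 14 ), - 61.2, 0, sqrt(14)/14,  sqrt(6 )/6,sqrt( 7),3.13,  pi,3*sqrt ( 2),73/5, 50,54 ]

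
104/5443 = 104/5443 = 0.02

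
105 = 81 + 24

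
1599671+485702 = 2085373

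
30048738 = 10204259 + 19844479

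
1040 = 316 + 724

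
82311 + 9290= 91601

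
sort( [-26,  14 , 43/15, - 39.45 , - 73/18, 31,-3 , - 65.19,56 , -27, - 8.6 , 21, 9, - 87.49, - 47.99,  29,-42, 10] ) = [ - 87.49,-65.19 ,- 47.99  ,-42 , - 39.45, - 27, - 26, -8.6 , - 73/18, - 3 , 43/15, 9, 10, 14,21, 29, 31, 56 ] 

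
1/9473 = 1/9473 = 0.00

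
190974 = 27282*7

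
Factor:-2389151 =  -47^1*50833^1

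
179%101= 78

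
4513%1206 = 895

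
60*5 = 300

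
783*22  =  17226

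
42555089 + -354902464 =- 312347375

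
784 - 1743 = -959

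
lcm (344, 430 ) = 1720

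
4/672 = 1/168 = 0.01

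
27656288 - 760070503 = -732414215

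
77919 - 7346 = 70573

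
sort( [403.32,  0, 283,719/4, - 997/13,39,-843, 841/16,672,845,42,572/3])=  [- 843,-997/13,0 , 39,42,841/16,719/4,572/3, 283,403.32,672, 845]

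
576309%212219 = 151871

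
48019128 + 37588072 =85607200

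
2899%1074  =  751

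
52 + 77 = 129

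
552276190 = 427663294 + 124612896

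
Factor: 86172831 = 3^2 *151^1*63409^1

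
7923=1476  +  6447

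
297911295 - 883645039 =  - 585733744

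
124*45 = 5580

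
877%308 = 261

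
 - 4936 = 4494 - 9430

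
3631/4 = 907 + 3/4 = 907.75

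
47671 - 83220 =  - 35549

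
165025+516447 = 681472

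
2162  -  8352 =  -6190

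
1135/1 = 1135= 1135.00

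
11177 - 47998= - 36821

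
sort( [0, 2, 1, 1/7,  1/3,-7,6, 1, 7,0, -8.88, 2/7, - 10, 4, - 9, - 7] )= [-10, - 9, - 8.88, - 7,-7, 0,0, 1/7,2/7, 1/3, 1, 1, 2, 4,6, 7]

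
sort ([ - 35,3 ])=[ - 35,3 ]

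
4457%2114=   229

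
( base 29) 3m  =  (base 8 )155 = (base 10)109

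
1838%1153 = 685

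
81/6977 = 81/6977 = 0.01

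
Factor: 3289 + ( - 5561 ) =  - 2272=- 2^5*71^1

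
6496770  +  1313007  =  7809777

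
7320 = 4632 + 2688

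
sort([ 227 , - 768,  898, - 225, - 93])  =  [ - 768, -225,-93, 227, 898 ] 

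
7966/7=1138= 1138.00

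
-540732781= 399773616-940506397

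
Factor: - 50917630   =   - 2^1*5^1 *23^1*53^1*4177^1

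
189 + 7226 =7415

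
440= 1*440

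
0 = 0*3569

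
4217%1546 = 1125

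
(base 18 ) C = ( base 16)C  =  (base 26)C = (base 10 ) 12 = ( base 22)c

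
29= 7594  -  7565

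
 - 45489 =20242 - 65731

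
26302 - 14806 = 11496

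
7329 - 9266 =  - 1937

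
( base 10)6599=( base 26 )9JL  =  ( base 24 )ban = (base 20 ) g9j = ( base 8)14707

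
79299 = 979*81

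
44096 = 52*848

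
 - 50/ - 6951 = 50/6951 = 0.01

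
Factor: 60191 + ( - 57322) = 2869 = 19^1*151^1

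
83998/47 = 1787 + 9/47 = 1787.19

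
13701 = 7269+6432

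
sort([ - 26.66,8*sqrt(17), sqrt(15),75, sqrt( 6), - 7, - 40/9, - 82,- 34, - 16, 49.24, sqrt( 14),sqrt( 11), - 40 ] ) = [ -82,  -  40 , - 34, - 26.66,-16,  -  7, - 40/9,sqrt( 6),  sqrt( 11 ), sqrt( 14 ),  sqrt( 15), 8*sqrt( 17),  49.24, 75 ] 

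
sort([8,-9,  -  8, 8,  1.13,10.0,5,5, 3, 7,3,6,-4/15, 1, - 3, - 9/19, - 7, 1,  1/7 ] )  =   [ - 9, - 8,  -  7, - 3 , - 9/19, - 4/15 , 1/7, 1,  1,1.13, 3,  3,  5,5,  6,  7 , 8 , 8,10.0 ] 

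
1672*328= 548416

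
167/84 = 167/84  =  1.99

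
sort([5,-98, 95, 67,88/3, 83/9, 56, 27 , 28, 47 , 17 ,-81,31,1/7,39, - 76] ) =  [ - 98,  -  81, - 76, 1/7,5, 83/9,17,27,28,88/3,31,39, 47, 56, 67, 95]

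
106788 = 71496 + 35292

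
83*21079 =1749557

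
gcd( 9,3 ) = 3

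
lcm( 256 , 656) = 10496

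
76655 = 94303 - 17648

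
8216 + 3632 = 11848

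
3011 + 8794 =11805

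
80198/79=80198/79 = 1015.16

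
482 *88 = 42416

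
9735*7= 68145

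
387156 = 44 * 8799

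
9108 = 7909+1199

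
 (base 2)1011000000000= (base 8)13000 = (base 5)140012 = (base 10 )5632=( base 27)7jg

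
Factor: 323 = 17^1*19^1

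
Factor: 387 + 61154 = 19^1*41^1 * 79^1 = 61541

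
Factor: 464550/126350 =3^1*7^(-1)*19^(-1 )*163^1 = 489/133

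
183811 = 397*463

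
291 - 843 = -552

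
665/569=665/569=1.17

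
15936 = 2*7968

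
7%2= 1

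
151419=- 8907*( - 17) 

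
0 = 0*660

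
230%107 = 16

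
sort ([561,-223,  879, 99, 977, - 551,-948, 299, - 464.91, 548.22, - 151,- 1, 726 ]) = [ - 948, - 551, - 464.91, - 223, - 151, -1,99, 299, 548.22, 561, 726, 879, 977]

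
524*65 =34060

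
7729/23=7729/23 = 336.04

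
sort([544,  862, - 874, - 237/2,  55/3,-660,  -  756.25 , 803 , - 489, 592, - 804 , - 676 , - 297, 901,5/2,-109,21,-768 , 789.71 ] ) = [ - 874,-804 ,  -  768, - 756.25, -676, - 660, - 489, - 297 , -237/2,-109,5/2 , 55/3,21,  544, 592 , 789.71 , 803,862,  901 ]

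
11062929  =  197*56157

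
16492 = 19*868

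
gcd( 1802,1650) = 2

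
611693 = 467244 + 144449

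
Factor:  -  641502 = -2^1* 3^2*157^1*227^1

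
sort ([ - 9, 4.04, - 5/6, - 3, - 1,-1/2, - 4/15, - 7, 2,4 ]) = [ - 9, - 7,  -  3  , - 1  , - 5/6,-1/2,-4/15, 2, 4,  4.04 ]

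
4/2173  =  4/2173 = 0.00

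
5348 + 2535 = 7883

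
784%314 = 156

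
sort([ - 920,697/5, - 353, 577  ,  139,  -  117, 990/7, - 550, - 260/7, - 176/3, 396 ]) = [ - 920 ,-550, - 353, - 117, - 176/3, - 260/7, 139,697/5,990/7, 396,577]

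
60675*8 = 485400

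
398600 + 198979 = 597579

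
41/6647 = 41/6647 = 0.01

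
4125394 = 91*45334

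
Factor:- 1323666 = - 2^1*3^2*151^1 * 487^1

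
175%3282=175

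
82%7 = 5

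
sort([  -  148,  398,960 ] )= [- 148, 398, 960 ]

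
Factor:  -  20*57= - 1140  =  - 2^2*3^1 * 5^1*19^1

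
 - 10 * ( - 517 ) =5170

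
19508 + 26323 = 45831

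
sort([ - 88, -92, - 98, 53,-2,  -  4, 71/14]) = [ - 98, - 92, - 88, - 4,-2,71/14,53] 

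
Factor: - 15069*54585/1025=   -  3^3*5^(-1) * 41^( - 1 ) * 1213^1*5023^1 = - 164508273/205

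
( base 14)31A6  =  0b10000101111110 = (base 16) 217e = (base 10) 8574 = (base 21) J96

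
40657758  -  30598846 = 10058912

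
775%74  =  35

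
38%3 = 2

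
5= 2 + 3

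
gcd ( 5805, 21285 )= 1935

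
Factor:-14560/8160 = - 91/51 = - 3^( - 1 )*7^1*13^1*17^( - 1 ) 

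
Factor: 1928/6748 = 2/7 = 2^1*7^( - 1)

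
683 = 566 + 117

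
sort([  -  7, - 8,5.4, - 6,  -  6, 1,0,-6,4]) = [-8, -7, - 6, - 6, - 6,0,1,4,5.4 ] 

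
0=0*4400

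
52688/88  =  6586/11= 598.73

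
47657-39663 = 7994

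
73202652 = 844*86733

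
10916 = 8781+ 2135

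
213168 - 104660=108508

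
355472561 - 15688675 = 339783886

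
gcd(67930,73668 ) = 2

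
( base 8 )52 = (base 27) 1F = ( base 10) 42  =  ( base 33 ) 19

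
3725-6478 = -2753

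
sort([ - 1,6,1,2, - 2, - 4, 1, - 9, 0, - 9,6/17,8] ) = [  -  9, -9,-4, - 2, - 1,0,6/17, 1,1,2,6, 8] 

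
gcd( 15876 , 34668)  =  324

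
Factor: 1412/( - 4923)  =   - 2^2*3^ (-2)*353^1 * 547^( - 1)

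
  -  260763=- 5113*51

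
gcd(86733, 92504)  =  1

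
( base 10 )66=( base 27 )2c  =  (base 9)73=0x42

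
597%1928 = 597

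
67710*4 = 270840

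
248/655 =248/655 = 0.38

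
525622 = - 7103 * ( - 74 ) 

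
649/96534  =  649/96534 = 0.01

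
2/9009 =2/9009  =  0.00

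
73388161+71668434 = 145056595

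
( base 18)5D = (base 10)103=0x67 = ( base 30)3D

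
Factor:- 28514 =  - 2^1*53^1*269^1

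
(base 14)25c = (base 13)2A6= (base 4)13122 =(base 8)732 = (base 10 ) 474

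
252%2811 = 252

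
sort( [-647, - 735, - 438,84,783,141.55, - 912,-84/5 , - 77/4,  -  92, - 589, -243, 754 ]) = [ - 912, - 735, -647,- 589, - 438 ,-243, - 92, - 77/4, - 84/5,84, 141.55,754,783 ] 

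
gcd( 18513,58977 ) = 9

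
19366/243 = 19366/243 = 79.70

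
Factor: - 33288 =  - 2^3*3^1*19^1* 73^1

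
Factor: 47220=2^2*3^1*5^1*787^1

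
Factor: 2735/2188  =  2^( - 2) * 5^1= 5/4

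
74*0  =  0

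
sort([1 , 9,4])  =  [1,4,  9]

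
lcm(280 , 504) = 2520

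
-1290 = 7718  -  9008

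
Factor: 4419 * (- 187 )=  - 3^2*11^1*17^1*491^1=- 826353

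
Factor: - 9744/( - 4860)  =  812/405  =  2^2*3^( - 4 ) * 5^( - 1 )*7^1 * 29^1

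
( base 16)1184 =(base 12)2718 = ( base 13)206c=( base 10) 4484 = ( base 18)DF2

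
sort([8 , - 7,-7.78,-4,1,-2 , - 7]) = [  -  7.78, - 7, - 7,-4, - 2, 1, 8]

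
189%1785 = 189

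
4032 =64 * 63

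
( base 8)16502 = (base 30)89k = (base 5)214430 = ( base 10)7490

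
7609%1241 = 163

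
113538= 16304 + 97234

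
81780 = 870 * 94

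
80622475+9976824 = 90599299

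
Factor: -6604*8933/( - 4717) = 2^2*13^1  *53^( - 1)*89^ ( - 1)*127^1 *8933^1 =58993532/4717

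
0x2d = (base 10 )45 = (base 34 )1b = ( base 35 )1a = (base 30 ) 1f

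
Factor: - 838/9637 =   -  2/23 = -  2^1*23^(- 1 ) 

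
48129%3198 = 159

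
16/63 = 16/63=0.25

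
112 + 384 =496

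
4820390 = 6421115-1600725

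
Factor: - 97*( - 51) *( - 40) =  - 2^3*3^1*5^1*17^1*97^1 =- 197880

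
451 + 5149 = 5600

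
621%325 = 296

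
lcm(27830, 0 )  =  0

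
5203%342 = 73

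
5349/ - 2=- 5349/2 = - 2674.50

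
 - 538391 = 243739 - 782130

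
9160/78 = 117 + 17/39 = 117.44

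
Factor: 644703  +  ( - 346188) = 298515 = 3^1*5^1*7^1 * 2843^1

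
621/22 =28 + 5/22 = 28.23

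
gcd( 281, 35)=1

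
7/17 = 7/17 = 0.41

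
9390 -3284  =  6106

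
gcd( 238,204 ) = 34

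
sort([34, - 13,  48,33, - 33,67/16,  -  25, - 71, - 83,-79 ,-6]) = [ - 83,-79,- 71, - 33, - 25,-13 , -6,67/16,33,34,48 ] 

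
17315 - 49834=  - 32519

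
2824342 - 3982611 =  - 1158269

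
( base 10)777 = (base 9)1053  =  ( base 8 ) 1411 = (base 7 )2160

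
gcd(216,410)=2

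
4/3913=4/3913 = 0.00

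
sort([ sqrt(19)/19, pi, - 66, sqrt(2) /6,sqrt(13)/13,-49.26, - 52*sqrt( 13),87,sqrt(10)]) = [ - 52*sqrt(13 ), - 66,  -  49.26,sqrt( 19)/19,sqrt(2 )/6,sqrt ( 13 )/13,pi, sqrt( 10 ),87] 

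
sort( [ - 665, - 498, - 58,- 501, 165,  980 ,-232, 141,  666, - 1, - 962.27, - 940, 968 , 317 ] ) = [ - 962.27, - 940,-665, -501, - 498 ,-232, - 58, - 1, 141,165, 317, 666,  968,  980 ]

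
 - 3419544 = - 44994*76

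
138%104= 34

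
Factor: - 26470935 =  - 3^3*5^1*196081^1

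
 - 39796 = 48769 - 88565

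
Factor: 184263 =3^1*17^1*3613^1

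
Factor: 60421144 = 2^3*7^1 * 523^1*2063^1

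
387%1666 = 387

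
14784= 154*96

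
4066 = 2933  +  1133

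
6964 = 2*3482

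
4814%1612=1590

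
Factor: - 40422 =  - 2^1*3^1*6737^1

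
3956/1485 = 3956/1485 = 2.66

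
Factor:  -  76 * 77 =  - 5852  =  - 2^2*7^1 *11^1*19^1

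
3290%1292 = 706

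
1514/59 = 25 + 39/59 =25.66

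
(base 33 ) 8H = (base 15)13b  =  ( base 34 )89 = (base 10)281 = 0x119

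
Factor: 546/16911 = 182/5637  =  2^1 * 3^( - 1) *7^1 * 13^1 * 1879^ ( - 1)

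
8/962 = 4/481 = 0.01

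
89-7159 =  -  7070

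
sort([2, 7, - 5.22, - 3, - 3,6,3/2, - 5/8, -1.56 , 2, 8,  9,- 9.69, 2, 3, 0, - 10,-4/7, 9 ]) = [-10, -9.69, - 5.22, - 3,  -  3,  -  1.56, - 5/8,-4/7 , 0  ,  3/2, 2, 2, 2 , 3, 6, 7, 8,9, 9]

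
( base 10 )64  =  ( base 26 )2C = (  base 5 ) 224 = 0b1000000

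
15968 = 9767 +6201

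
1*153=153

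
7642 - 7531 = 111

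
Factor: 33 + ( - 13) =20 = 2^2*5^1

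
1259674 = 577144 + 682530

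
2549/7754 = 2549/7754=0.33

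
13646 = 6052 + 7594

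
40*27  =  1080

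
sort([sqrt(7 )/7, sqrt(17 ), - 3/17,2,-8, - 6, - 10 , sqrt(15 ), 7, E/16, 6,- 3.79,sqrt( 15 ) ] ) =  [-10,  -  8, - 6, -3.79,  -  3/17 , E/16 , sqrt(7 )/7, 2, sqrt(15 ) , sqrt( 15 ), sqrt(17),  6, 7]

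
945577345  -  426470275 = 519107070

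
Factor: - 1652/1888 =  - 7/8 = -2^ ( - 3)*7^1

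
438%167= 104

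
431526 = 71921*6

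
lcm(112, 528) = 3696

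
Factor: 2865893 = 881^1*3253^1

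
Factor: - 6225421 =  - 367^1*16963^1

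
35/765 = 7/153=0.05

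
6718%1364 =1262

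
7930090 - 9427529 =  - 1497439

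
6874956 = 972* 7073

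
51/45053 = 51/45053 = 0.00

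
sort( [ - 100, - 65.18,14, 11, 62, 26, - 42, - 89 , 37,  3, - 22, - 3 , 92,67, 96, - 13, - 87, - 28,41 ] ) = [- 100,-89, - 87, - 65.18, - 42, - 28, - 22, -13, - 3, 3 , 11 , 14,26, 37, 41,62, 67,92,96]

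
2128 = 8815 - 6687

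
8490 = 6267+2223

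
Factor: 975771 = 3^2*181^1 * 599^1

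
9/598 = 9/598=0.02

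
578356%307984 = 270372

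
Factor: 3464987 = 491^1 *7057^1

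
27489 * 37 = 1017093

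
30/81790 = 3/8179 = 0.00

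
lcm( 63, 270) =1890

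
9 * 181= 1629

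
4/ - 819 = - 4/819= - 0.00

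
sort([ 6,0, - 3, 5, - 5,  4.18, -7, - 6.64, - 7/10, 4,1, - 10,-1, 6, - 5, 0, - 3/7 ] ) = [ - 10,- 7,  -  6.64, - 5,-5,-3, -1 , - 7/10,  -  3/7,0,0  ,  1, 4, 4.18,5, 6  ,  6 ] 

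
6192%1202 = 182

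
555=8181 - 7626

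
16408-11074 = 5334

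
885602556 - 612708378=272894178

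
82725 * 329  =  27216525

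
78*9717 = 757926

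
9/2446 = 9/2446 =0.00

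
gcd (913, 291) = 1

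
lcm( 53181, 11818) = 106362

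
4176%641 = 330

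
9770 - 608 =9162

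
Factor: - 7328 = - 2^5* 229^1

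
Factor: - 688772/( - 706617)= 2^2*3^(  -  3 )*7^1*17^1*1447^1*26171^( - 1)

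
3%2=1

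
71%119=71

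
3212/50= 64 + 6/25=64.24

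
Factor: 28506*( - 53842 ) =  - 2^2*3^1 * 4751^1*26921^1 = - 1534820052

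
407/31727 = 407/31727 = 0.01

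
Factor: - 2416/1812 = -4/3 =-  2^2*3^( - 1)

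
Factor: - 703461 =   -  3^1*11^1*21317^1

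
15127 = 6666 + 8461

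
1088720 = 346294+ 742426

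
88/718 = 44/359 = 0.12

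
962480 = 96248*10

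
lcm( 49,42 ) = 294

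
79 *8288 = 654752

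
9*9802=88218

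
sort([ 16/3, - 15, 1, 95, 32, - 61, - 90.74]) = [ - 90.74,  -  61 , - 15,1, 16/3 , 32,95 ] 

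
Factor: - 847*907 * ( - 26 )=19973954 = 2^1* 7^1*11^2* 13^1*907^1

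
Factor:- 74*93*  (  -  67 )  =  461094= 2^1*3^1 * 31^1*37^1*67^1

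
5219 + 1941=7160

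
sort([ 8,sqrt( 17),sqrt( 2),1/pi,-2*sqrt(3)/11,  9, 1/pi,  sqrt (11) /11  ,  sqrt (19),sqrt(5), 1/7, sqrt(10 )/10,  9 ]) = [ - 2 * sqrt(3 ) /11, 1/7, sqrt(11 )/11, sqrt(10) /10,1/pi,1/pi,sqrt(2 )  ,  sqrt(5),  sqrt(17 ), sqrt (19 ),  8 , 9,9]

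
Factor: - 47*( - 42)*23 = 45402  =  2^1*3^1*7^1*23^1*47^1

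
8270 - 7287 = 983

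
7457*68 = 507076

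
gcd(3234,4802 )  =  98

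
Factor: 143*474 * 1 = 2^1*3^1*11^1 * 13^1*79^1 = 67782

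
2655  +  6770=9425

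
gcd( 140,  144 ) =4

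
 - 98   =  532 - 630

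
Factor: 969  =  3^1 * 17^1*19^1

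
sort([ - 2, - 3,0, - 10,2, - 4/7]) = [-10, - 3, - 2, - 4/7,  0,2 ] 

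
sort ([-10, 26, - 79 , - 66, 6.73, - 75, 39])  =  [ - 79,-75, - 66,-10, 6.73, 26 , 39 ] 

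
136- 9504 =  - 9368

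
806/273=62/21 = 2.95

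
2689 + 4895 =7584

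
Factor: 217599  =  3^1 * 72533^1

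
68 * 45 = 3060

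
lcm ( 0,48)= 0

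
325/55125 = 13/2205 = 0.01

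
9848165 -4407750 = 5440415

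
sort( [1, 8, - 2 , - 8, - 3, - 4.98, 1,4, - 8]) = [ - 8, - 8, - 4.98, - 3, - 2,  1,1 , 4, 8]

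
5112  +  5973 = 11085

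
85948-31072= 54876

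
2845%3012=2845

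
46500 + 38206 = 84706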